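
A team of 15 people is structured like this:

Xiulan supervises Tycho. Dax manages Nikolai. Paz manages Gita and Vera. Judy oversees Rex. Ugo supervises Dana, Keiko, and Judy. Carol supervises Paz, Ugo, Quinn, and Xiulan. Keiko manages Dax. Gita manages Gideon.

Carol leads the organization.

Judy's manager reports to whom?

Carol

Judy reports to Ugo, and Ugo reports to Carol. So Judy's skip-level manager is Carol.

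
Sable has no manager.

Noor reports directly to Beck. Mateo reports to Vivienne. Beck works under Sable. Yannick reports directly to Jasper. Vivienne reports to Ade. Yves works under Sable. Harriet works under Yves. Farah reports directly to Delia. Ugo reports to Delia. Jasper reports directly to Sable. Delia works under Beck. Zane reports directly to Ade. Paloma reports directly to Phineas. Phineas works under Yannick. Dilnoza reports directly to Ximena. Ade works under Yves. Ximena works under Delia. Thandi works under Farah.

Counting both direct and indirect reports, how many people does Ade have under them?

Ade directly manages Vivienne, Zane. Under Vivienne: Mateo (1). Zane has no reports. So Ade's organization is 2 direct reports plus everyone under them: 2 + 1 = 3.

3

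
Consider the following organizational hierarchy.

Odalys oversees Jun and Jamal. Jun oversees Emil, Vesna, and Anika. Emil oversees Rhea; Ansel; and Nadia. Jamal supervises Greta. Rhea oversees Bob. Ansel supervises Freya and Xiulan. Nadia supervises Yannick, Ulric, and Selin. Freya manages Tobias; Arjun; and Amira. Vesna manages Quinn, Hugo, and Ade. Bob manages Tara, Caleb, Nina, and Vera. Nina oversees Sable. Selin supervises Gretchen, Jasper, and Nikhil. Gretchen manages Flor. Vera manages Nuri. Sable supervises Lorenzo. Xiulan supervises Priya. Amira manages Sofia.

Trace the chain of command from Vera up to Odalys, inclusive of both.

Vera reports to Bob. Bob reports to Rhea. Rhea reports to Emil. Emil reports to Jun. Jun reports to Odalys. Odalys is at the top.

Vera -> Bob -> Rhea -> Emil -> Jun -> Odalys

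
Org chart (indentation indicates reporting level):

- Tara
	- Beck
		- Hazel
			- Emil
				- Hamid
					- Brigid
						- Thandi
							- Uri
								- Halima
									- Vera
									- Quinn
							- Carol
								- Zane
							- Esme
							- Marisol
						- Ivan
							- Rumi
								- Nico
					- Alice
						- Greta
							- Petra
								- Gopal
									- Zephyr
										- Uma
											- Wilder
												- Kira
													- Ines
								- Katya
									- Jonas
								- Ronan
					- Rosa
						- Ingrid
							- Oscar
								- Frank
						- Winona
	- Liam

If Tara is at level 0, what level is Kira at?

12

Chain from Kira up to Tara: Kira → Wilder → Uma → Zephyr → Gopal → Petra → Greta → Alice → Hamid → Emil → Hazel → Beck → Tara. That is 12 steps up, so Kira is 12 levels below Tara.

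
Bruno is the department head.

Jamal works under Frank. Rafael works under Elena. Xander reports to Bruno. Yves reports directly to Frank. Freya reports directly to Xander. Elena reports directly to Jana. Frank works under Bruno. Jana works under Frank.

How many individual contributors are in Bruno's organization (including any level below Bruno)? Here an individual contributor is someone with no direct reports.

The people in Bruno's organization with no one reporting to them are Jamal, Yves, Rafael, Freya. That is 4.

4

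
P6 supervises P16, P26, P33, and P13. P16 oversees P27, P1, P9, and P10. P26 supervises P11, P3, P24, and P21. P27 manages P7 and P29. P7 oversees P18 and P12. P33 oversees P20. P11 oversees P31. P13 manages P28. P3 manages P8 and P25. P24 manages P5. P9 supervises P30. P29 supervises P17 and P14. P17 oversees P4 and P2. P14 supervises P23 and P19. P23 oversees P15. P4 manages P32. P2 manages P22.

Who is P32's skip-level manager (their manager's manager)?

P17

P32 reports to P4, and P4 reports to P17. So P32's skip-level manager is P17.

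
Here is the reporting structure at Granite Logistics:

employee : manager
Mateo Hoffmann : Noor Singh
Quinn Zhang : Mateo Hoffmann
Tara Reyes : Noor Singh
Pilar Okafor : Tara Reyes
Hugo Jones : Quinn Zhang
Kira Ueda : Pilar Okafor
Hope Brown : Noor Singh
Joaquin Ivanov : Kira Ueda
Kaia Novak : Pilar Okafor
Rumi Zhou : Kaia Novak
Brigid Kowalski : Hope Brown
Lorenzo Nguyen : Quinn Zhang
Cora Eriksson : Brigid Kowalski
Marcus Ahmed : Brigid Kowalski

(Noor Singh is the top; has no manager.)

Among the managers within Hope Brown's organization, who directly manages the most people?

Direct-report counts within Hope Brown's organization: Hope Brown has 1; Brigid Kowalski has 2. The largest is 2, held by Brigid Kowalski.

Brigid Kowalski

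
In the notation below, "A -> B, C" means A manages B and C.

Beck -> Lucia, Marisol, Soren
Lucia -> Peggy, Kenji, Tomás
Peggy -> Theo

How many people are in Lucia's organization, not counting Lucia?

Lucia directly manages Peggy, Kenji, Tomás. Under Peggy: Theo (1). Kenji has no reports. Tomás has no reports. So Lucia's organization is 3 direct reports plus everyone under them: 2 + 1 + 1 = 4.

4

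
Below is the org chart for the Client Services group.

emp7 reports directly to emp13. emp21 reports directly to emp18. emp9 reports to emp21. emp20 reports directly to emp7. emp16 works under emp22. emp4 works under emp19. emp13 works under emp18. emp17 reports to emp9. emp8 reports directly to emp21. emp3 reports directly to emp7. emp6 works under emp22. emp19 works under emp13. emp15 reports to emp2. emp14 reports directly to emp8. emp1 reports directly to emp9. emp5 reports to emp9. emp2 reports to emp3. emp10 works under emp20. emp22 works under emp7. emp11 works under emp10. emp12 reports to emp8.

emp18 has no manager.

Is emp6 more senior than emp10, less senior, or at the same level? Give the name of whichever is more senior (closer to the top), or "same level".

same level

Both emp6 and emp10 are 4 levels below emp18.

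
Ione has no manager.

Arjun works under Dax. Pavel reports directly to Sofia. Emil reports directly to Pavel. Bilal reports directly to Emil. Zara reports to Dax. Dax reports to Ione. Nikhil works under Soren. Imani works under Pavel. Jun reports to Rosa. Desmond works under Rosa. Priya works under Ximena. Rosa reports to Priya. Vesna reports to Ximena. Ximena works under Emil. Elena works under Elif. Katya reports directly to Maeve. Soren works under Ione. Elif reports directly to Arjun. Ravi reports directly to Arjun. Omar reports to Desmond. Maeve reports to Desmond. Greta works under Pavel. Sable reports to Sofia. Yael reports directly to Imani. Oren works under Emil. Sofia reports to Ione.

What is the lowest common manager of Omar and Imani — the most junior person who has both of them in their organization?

Omar's chain of managers is Desmond, Rosa, Priya, Ximena, Emil, Pavel, Sofia, Ione. Imani's chain of managers is Pavel, Sofia, Ione. The first manager that appears in both chains is Pavel.

Pavel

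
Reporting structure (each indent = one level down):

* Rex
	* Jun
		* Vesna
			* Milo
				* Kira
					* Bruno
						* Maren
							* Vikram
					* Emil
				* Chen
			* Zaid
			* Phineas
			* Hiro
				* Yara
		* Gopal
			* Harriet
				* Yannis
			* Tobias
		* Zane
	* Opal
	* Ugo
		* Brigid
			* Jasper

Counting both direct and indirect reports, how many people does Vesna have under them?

11

Vesna directly manages Milo, Zaid, Phineas, Hiro. Under Milo: Chen, Kira, Emil, Bruno, Maren, Vikram (6). Zaid has no reports. Phineas has no reports. Under Hiro: Yara (1). So Vesna's organization is 4 direct reports plus everyone under them: 7 + 1 + 1 + 2 = 11.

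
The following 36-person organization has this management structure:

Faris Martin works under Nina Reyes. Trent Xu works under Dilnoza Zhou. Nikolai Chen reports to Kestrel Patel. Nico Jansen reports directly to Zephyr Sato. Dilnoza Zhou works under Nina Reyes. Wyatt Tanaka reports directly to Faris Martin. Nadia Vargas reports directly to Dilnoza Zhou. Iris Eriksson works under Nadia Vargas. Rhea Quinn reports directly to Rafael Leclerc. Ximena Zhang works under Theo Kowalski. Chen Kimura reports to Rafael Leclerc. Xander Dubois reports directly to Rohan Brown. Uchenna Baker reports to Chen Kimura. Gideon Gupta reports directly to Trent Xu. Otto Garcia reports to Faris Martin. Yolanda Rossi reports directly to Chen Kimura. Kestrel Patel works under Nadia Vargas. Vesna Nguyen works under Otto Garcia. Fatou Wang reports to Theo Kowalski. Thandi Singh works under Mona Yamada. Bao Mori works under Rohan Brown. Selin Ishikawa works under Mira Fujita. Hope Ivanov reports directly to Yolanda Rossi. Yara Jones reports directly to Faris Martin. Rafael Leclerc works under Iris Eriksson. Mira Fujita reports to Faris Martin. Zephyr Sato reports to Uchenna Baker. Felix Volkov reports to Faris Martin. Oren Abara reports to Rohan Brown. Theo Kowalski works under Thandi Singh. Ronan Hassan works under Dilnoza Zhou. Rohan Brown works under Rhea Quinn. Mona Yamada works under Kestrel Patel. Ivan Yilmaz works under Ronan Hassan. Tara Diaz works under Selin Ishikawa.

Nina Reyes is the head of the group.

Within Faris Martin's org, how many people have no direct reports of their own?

The people in Faris Martin's organization with no one reporting to them are Felix Volkov, Vesna Nguyen, Tara Diaz, Wyatt Tanaka, Yara Jones. That is 5.

5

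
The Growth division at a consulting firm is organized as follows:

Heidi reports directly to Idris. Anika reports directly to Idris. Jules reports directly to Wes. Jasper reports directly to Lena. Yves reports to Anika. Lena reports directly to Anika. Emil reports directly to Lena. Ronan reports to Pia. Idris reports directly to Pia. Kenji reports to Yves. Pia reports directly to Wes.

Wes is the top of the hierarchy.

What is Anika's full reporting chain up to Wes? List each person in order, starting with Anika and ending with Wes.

Anika -> Idris -> Pia -> Wes

Anika reports to Idris. Idris reports to Pia. Pia reports to Wes. Wes is at the top.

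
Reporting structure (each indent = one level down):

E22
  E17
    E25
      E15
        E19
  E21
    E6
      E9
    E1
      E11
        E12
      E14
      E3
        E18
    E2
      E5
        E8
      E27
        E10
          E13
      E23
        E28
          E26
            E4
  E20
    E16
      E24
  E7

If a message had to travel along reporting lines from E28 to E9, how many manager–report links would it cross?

5

E28 is 3 levels below E21, and E9 is 2 levels below E21 (their lowest common manager). The shortest path runs up from E28 to E21 and back down to E9: 3 + 2 = 5 links.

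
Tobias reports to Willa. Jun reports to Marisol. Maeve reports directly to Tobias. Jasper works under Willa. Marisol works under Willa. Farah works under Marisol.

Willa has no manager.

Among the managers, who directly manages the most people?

Direct-report counts: Willa has 3; Tobias has 1; Marisol has 2. The largest is 3, held by Willa.

Willa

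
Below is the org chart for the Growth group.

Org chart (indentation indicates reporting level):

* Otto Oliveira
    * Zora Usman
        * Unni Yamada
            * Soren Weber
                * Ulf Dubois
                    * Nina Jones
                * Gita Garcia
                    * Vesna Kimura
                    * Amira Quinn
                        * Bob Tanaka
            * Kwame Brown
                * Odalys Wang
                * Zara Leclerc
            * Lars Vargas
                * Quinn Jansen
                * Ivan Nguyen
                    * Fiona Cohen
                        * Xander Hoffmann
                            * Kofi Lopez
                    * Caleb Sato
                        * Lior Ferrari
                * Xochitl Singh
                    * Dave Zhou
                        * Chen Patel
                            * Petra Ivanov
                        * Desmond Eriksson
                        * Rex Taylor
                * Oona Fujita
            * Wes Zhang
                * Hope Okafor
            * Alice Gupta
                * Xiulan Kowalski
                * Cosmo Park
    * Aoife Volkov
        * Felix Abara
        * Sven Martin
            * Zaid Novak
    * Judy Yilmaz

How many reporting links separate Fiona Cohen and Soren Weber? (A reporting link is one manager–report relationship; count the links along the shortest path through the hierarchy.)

4

Fiona Cohen is 3 levels below Unni Yamada, and Soren Weber is 1 level below Unni Yamada (their lowest common manager). The shortest path runs up from Fiona Cohen to Unni Yamada and back down to Soren Weber: 3 + 1 = 4 links.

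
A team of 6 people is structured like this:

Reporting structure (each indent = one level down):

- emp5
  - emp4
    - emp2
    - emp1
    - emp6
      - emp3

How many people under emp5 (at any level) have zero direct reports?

3

The people in emp5's organization with no one reporting to them are emp3, emp1, emp2. That is 3.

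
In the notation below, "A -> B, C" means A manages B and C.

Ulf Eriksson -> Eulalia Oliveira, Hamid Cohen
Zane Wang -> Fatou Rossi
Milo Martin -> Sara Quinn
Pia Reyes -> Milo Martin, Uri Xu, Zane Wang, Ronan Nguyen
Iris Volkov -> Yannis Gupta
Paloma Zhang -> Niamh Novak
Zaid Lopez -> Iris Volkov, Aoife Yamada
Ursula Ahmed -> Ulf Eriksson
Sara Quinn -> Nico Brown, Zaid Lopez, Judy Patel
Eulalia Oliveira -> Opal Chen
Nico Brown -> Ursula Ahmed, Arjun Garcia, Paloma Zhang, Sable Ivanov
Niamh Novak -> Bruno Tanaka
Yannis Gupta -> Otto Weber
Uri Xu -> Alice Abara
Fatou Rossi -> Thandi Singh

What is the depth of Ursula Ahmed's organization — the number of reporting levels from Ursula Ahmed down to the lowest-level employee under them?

3

The longest chain under Ursula Ahmed runs Ursula Ahmed → Ulf Eriksson → Eulalia Oliveira → Opal Chen, which is 3 levels below Ursula Ahmed.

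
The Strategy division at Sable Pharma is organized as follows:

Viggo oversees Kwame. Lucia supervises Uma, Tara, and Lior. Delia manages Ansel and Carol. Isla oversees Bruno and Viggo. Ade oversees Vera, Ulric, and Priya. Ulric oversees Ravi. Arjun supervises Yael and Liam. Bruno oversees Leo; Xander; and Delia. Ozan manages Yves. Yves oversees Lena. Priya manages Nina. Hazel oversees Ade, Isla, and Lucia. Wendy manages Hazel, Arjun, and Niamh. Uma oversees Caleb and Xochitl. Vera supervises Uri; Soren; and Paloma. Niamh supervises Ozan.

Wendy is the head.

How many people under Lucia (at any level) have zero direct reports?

The people in Lucia's organization with no one reporting to them are Lior, Tara, Xochitl, Caleb. That is 4.

4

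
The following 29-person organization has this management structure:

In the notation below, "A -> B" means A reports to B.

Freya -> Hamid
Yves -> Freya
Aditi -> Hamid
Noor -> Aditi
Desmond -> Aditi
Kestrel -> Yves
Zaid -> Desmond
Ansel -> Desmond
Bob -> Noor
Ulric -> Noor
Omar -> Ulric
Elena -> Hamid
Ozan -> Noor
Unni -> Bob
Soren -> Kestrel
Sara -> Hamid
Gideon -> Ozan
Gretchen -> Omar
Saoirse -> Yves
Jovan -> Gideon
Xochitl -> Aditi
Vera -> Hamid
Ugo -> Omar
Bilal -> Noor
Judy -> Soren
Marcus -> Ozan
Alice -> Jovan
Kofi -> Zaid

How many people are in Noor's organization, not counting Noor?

12

Noor directly manages Bob, Ulric, Ozan, Bilal. Under Bob: Unni (1). Under Ulric: Omar, Ugo, Gretchen (3). Under Ozan: Marcus, Gideon, Jovan, Alice (4). Bilal has no reports. So Noor's organization is 4 direct reports plus everyone under them: 2 + 4 + 5 + 1 = 12.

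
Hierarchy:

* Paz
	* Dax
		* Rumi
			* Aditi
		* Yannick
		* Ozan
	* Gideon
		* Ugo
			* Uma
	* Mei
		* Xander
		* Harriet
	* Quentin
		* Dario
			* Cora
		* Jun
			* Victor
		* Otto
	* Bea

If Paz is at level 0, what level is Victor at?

3

Chain from Victor up to Paz: Victor → Jun → Quentin → Paz. That is 3 steps up, so Victor is 3 levels below Paz.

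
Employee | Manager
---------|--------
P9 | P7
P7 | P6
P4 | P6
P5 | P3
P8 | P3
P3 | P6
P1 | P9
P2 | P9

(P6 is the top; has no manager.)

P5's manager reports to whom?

P5 reports to P3, and P3 reports to P6. So P5's skip-level manager is P6.

P6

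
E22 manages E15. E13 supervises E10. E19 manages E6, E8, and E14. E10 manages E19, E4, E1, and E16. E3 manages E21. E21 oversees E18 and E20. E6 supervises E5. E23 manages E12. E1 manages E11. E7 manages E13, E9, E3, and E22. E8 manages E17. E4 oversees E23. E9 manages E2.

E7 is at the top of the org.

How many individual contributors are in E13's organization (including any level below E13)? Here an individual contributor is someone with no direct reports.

The people in E13's organization with no one reporting to them are E16, E11, E12, E14, E17, E5. That is 6.

6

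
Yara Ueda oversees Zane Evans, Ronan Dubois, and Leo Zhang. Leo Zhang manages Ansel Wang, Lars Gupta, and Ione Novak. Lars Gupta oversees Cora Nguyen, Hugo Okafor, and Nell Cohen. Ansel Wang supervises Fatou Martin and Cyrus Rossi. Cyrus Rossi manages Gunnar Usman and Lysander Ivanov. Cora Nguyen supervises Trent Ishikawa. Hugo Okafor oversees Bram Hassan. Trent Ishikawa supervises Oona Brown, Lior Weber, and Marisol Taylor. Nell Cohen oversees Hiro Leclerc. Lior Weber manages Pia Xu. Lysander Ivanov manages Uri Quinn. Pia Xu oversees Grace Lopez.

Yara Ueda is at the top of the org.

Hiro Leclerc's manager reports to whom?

Hiro Leclerc reports to Nell Cohen, and Nell Cohen reports to Lars Gupta. So Hiro Leclerc's skip-level manager is Lars Gupta.

Lars Gupta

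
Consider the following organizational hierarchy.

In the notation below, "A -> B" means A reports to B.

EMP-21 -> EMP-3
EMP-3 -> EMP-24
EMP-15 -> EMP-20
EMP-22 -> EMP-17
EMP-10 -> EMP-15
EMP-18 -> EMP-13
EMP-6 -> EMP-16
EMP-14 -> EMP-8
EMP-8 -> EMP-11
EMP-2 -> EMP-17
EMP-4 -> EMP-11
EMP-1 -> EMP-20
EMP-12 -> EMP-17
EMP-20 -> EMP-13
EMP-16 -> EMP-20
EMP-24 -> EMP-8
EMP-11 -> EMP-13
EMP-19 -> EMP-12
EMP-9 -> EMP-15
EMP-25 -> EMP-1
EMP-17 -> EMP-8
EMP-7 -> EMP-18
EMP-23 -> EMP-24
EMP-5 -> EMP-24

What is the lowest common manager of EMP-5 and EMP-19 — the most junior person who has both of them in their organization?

EMP-5's chain of managers is EMP-24, EMP-8, EMP-11, EMP-13. EMP-19's chain of managers is EMP-12, EMP-17, EMP-8, EMP-11, EMP-13. The first manager that appears in both chains is EMP-8.

EMP-8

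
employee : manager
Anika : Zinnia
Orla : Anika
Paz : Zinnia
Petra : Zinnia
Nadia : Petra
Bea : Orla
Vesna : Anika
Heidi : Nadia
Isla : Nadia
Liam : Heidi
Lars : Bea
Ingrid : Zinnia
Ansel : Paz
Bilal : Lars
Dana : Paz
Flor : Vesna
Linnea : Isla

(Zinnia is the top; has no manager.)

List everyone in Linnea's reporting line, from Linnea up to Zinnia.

Linnea -> Isla -> Nadia -> Petra -> Zinnia

Linnea reports to Isla. Isla reports to Nadia. Nadia reports to Petra. Petra reports to Zinnia. Zinnia is at the top.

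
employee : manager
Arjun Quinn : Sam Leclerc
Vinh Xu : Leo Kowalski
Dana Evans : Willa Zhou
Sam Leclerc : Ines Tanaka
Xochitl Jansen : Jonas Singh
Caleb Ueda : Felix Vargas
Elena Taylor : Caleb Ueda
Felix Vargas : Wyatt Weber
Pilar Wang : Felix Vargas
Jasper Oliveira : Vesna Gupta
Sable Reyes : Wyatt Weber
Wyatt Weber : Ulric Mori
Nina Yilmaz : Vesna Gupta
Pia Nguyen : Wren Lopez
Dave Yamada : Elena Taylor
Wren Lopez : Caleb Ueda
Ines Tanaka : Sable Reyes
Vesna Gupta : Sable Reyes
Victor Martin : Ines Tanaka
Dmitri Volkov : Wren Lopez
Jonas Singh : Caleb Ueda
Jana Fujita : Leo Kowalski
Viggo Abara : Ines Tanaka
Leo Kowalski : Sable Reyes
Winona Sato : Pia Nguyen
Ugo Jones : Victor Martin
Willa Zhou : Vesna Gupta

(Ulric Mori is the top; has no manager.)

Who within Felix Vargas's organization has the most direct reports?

Caleb Ueda

Direct-report counts within Felix Vargas's organization: Felix Vargas has 2; Caleb Ueda has 3; Jonas Singh has 1; Elena Taylor has 1; Wren Lopez has 2; Pia Nguyen has 1. The largest is 3, held by Caleb Ueda.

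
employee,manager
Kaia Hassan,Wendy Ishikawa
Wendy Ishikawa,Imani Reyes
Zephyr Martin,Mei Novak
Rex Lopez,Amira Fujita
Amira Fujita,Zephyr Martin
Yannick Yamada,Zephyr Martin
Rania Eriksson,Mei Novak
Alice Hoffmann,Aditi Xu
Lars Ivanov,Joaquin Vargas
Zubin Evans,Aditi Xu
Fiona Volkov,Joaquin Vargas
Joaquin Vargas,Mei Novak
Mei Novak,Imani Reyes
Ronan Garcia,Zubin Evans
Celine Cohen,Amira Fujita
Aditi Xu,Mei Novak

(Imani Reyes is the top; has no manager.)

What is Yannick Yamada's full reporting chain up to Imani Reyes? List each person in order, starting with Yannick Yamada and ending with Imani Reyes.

Yannick Yamada -> Zephyr Martin -> Mei Novak -> Imani Reyes

Yannick Yamada reports to Zephyr Martin. Zephyr Martin reports to Mei Novak. Mei Novak reports to Imani Reyes. Imani Reyes is at the top.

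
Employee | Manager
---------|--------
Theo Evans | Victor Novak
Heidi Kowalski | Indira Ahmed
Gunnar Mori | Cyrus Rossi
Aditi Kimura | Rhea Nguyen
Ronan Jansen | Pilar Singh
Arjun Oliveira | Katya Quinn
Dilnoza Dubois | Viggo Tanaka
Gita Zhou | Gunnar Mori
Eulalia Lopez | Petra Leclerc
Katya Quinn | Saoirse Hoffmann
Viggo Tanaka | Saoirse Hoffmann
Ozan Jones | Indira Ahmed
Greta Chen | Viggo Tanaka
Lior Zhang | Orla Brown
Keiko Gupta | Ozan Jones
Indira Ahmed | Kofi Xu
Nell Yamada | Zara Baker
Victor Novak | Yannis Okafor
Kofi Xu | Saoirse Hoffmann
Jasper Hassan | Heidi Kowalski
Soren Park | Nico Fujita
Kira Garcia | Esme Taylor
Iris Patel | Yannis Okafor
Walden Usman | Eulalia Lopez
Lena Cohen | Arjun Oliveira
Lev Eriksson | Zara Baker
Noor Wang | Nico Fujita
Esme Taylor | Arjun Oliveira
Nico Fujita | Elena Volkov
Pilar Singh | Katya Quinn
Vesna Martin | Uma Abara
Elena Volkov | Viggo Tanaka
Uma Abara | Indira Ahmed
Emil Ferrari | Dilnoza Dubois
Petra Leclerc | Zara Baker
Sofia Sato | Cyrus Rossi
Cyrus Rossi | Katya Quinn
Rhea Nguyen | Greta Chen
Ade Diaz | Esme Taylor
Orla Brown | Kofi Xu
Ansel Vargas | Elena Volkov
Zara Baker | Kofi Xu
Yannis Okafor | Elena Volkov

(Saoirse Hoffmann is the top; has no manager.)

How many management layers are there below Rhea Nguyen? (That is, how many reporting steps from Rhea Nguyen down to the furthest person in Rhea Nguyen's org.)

The longest chain under Rhea Nguyen runs Rhea Nguyen → Aditi Kimura, which is 1 level below Rhea Nguyen.

1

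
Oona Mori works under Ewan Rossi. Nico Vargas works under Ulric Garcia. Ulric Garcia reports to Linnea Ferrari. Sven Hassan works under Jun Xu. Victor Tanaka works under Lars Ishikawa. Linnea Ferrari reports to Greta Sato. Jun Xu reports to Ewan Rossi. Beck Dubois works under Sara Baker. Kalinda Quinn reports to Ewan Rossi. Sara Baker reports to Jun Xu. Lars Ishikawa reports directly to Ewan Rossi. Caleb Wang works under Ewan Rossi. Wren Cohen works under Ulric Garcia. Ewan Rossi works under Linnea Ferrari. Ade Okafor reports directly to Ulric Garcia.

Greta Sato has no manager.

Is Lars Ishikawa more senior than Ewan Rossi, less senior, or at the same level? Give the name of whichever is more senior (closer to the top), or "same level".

Lars Ishikawa is 3 levels below Greta Sato; Ewan Rossi is 2. Ewan Rossi is higher.

Ewan Rossi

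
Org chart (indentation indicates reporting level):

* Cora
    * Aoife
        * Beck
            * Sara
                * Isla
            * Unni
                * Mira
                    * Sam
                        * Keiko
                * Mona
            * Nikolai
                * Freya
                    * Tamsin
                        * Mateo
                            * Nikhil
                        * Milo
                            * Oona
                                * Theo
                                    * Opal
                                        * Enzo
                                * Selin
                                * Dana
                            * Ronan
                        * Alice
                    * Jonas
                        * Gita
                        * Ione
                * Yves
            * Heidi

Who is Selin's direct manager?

Selin reports directly to Oona.

Oona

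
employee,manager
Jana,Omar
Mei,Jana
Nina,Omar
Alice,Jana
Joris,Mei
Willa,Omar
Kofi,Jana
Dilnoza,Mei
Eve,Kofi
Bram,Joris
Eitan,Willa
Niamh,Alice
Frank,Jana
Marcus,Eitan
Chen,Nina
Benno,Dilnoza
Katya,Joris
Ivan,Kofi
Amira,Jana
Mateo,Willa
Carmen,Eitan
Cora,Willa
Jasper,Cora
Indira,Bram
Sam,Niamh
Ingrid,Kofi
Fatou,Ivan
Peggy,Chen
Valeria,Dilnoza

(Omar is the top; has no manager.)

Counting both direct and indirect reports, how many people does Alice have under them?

Alice directly manages Niamh. Under Niamh: Sam (1). That's 2 in total.

2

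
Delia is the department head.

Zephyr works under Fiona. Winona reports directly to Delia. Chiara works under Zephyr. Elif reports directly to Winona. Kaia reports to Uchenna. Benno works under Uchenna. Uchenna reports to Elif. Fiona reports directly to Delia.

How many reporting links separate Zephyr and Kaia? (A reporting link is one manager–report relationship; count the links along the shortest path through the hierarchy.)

Zephyr is 2 levels below Delia, and Kaia is 4 levels below Delia (their lowest common manager). The shortest path runs up from Zephyr to Delia and back down to Kaia: 2 + 4 = 6 links.

6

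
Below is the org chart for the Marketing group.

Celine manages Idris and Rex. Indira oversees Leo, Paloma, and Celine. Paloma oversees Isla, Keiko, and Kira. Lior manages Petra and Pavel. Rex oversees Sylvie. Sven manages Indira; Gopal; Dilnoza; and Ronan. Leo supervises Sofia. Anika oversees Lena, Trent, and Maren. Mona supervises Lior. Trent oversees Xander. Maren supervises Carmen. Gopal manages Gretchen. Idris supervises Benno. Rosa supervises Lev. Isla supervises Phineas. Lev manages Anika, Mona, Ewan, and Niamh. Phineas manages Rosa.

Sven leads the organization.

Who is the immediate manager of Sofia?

Sofia reports directly to Leo.

Leo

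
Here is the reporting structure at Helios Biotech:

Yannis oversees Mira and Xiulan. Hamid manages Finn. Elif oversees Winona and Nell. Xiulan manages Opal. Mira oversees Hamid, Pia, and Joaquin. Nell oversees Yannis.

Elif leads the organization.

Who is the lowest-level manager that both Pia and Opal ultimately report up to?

Yannis

Pia's chain of managers is Mira, Yannis, Nell, Elif. Opal's chain of managers is Xiulan, Yannis, Nell, Elif. The first manager that appears in both chains is Yannis.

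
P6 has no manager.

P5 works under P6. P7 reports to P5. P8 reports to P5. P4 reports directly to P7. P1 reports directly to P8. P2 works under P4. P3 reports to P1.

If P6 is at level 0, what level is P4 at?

3

Chain from P4 up to P6: P4 → P7 → P5 → P6. That is 3 steps up, so P4 is 3 levels below P6.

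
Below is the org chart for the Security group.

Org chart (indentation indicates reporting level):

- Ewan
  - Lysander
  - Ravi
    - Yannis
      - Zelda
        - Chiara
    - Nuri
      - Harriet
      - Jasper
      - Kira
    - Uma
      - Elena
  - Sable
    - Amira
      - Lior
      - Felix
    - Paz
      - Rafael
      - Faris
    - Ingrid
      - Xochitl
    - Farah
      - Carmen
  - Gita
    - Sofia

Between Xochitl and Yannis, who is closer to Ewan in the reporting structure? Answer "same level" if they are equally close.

Yannis

Xochitl is 3 levels below Ewan; Yannis is 2. Yannis is higher.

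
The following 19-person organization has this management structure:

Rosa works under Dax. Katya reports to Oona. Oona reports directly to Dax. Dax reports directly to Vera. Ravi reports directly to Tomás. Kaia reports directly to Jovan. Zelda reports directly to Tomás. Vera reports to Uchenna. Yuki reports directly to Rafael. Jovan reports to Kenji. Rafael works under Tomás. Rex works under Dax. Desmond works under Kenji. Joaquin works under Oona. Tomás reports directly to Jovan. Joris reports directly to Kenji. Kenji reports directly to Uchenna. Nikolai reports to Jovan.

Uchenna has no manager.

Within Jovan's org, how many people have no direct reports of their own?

5

The people in Jovan's organization with no one reporting to them are Nikolai, Kaia, Ravi, Yuki, Zelda. That is 5.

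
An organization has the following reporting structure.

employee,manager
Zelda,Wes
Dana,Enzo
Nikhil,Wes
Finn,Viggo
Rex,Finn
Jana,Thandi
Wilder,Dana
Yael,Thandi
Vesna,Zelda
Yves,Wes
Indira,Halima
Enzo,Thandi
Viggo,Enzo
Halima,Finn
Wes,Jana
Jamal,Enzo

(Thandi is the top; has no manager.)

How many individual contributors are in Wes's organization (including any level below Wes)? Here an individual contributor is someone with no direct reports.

3

The people in Wes's organization with no one reporting to them are Nikhil, Yves, Vesna. That is 3.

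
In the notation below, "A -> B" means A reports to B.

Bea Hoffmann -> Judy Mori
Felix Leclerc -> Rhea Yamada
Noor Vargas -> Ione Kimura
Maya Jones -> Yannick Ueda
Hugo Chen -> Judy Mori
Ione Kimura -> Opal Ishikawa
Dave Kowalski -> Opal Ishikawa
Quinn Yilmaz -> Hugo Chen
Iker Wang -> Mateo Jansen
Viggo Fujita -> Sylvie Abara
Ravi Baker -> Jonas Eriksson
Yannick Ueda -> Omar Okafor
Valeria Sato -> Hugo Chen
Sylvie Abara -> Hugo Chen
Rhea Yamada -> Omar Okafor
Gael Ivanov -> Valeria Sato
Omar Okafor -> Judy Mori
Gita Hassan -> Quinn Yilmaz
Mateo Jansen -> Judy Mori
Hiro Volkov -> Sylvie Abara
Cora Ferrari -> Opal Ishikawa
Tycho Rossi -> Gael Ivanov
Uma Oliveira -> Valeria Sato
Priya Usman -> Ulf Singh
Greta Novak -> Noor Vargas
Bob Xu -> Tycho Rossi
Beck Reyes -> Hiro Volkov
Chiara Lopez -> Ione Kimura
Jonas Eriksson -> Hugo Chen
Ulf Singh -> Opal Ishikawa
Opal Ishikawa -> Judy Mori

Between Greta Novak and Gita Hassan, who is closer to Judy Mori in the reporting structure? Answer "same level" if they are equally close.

Gita Hassan

Greta Novak is 4 levels below Judy Mori; Gita Hassan is 3. Gita Hassan is higher.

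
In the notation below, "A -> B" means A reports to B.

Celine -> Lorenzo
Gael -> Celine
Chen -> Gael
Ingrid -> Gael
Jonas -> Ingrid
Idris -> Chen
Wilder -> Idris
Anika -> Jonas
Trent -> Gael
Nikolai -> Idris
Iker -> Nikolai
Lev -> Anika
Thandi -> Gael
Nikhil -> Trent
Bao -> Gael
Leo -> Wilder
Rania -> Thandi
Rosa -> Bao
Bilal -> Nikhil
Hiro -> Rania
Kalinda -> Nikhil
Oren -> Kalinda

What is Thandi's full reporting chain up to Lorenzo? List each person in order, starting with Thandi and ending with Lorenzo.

Thandi reports to Gael. Gael reports to Celine. Celine reports to Lorenzo. Lorenzo is at the top.

Thandi -> Gael -> Celine -> Lorenzo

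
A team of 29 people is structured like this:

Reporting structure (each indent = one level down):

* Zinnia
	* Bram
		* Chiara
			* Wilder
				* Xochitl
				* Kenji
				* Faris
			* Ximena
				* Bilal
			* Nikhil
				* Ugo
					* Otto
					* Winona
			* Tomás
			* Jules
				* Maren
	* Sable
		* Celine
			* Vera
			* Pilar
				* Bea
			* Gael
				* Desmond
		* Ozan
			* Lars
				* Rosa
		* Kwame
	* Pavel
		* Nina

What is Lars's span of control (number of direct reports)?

Lars directly manages Rosa. That is 1 direct report.

1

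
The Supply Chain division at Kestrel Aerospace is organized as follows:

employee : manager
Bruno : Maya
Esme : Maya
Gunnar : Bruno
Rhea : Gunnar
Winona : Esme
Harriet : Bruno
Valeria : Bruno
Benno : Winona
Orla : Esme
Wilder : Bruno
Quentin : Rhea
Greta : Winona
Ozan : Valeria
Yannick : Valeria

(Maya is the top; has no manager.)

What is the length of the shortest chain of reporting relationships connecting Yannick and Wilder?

3

Yannick is 2 levels below Bruno, and Wilder is 1 level below Bruno (their lowest common manager). The shortest path runs up from Yannick to Bruno and back down to Wilder: 2 + 1 = 3 links.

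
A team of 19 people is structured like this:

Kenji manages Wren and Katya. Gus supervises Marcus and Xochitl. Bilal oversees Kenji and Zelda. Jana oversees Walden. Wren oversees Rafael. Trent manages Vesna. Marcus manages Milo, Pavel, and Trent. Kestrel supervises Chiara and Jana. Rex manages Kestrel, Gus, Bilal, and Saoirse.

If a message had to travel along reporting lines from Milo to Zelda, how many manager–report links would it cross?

5

Milo is 3 levels below Rex, and Zelda is 2 levels below Rex (their lowest common manager). The shortest path runs up from Milo to Rex and back down to Zelda: 3 + 2 = 5 links.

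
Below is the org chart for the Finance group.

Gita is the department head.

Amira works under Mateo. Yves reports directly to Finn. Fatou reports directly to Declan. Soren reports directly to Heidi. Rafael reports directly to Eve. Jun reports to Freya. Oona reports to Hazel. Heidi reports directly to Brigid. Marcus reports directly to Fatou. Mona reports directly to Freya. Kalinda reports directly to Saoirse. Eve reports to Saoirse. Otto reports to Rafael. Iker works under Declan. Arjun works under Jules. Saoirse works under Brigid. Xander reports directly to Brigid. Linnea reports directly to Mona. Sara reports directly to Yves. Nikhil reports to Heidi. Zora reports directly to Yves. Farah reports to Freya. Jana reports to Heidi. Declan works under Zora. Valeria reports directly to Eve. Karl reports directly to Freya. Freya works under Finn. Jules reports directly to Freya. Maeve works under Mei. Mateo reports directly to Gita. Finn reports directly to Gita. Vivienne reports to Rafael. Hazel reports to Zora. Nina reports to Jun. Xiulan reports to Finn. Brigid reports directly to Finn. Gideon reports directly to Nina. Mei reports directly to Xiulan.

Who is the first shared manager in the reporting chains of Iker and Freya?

Iker's chain of managers is Declan, Zora, Yves, Finn, Gita. Freya's chain of managers is Finn, Gita. The first manager that appears in both chains is Finn.

Finn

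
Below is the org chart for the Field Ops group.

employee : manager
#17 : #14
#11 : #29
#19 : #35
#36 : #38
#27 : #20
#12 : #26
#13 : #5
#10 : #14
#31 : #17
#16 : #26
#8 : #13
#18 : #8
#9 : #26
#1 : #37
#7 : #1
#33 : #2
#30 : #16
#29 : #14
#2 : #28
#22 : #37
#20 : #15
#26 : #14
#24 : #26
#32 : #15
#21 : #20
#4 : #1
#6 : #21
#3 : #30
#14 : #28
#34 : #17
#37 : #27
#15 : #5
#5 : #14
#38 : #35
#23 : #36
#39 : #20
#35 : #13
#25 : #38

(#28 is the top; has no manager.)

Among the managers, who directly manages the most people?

Direct-report counts: #28 has 2; #2 has 1; #14 has 5; #17 has 2; #29 has 1; #26 has 4; #16 has 1; #30 has 1; #5 has 2; #13 has 2; #35 has 2; #38 has 2; #36 has 1; #8 has 1; #15 has 2; #20 has 3; #21 has 1; #27 has 1; #37 has 2; #1 has 2. The largest is 5, held by #14.

#14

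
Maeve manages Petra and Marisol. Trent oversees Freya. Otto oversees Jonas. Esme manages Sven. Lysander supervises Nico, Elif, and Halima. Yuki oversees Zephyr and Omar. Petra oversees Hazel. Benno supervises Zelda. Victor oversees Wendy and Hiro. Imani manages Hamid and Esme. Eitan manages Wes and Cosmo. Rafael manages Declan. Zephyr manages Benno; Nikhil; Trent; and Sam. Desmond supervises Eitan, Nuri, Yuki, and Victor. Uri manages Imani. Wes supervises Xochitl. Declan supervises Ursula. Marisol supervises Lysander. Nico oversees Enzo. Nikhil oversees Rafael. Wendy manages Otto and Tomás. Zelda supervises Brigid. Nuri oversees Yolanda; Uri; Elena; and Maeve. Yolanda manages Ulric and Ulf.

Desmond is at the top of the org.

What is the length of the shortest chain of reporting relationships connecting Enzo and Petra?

5

Enzo is 4 levels below Maeve, and Petra is 1 level below Maeve (their lowest common manager). The shortest path runs up from Enzo to Maeve and back down to Petra: 4 + 1 = 5 links.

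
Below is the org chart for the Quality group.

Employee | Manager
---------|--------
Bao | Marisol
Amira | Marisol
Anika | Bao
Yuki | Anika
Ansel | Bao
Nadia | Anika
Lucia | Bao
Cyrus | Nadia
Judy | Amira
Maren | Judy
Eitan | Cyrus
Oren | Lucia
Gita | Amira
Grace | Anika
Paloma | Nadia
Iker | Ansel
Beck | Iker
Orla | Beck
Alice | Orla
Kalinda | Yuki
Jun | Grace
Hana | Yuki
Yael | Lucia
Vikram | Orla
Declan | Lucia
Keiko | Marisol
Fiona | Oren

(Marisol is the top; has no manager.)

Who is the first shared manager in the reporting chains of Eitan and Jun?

Anika

Eitan's chain of managers is Cyrus, Nadia, Anika, Bao, Marisol. Jun's chain of managers is Grace, Anika, Bao, Marisol. The first manager that appears in both chains is Anika.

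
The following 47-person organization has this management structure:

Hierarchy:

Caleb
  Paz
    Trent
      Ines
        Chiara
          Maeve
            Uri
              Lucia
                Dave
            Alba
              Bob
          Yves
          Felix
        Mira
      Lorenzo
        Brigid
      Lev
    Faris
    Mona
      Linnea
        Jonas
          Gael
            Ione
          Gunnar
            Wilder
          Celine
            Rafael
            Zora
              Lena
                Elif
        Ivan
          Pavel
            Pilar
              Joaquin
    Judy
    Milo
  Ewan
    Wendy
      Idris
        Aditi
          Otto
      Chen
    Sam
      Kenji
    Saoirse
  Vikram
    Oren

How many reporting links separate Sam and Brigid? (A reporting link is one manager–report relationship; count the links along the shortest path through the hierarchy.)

6

Sam is 2 levels below Caleb, and Brigid is 4 levels below Caleb (their lowest common manager). The shortest path runs up from Sam to Caleb and back down to Brigid: 2 + 4 = 6 links.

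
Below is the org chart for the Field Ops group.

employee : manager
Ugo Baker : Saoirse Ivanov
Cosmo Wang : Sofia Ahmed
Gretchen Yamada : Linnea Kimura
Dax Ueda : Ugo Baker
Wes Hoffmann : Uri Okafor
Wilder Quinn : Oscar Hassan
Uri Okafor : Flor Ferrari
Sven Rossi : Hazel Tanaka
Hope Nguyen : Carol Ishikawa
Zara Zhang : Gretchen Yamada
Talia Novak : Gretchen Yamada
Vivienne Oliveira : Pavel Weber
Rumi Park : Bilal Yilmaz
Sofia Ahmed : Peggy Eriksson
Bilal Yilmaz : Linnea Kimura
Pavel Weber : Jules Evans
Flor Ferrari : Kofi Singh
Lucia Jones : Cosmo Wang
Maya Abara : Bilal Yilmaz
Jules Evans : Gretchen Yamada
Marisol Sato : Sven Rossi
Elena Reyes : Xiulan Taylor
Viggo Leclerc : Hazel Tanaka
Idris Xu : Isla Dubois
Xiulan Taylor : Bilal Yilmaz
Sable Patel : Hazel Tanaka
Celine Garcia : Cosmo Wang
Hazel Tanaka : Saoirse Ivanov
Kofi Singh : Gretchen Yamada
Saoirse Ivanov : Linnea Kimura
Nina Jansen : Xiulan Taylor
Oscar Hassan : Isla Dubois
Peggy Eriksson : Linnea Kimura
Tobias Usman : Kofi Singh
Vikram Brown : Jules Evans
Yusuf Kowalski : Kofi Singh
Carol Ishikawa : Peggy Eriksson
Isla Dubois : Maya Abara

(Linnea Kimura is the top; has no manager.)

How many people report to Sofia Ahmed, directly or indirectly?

3

Sofia Ahmed directly manages Cosmo Wang. Under Cosmo Wang: Lucia Jones, Celine Garcia (2). That's 3 in total.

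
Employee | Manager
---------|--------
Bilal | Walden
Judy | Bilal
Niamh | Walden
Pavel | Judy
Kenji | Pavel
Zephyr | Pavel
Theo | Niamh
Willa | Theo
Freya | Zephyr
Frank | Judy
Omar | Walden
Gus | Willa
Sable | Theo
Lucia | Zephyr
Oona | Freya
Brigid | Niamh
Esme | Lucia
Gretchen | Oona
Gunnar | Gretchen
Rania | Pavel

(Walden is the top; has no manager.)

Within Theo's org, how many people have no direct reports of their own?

The people in Theo's organization with no one reporting to them are Sable, Gus. That is 2.

2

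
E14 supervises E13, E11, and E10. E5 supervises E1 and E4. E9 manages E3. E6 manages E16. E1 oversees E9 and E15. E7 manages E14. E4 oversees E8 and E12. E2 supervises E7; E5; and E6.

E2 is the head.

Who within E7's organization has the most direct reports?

Direct-report counts within E7's organization: E7 has 1; E14 has 3. The largest is 3, held by E14.

E14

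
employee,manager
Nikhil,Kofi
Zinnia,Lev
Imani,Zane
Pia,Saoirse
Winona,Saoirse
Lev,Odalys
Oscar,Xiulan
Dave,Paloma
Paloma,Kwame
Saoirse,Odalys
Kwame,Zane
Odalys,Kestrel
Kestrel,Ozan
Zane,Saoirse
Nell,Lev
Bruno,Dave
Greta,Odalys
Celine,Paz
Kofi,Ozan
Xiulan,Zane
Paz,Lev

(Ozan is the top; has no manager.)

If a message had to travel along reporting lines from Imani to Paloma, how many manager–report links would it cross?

Imani is 1 level below Zane, and Paloma is 2 levels below Zane (their lowest common manager). The shortest path runs up from Imani to Zane and back down to Paloma: 1 + 2 = 3 links.

3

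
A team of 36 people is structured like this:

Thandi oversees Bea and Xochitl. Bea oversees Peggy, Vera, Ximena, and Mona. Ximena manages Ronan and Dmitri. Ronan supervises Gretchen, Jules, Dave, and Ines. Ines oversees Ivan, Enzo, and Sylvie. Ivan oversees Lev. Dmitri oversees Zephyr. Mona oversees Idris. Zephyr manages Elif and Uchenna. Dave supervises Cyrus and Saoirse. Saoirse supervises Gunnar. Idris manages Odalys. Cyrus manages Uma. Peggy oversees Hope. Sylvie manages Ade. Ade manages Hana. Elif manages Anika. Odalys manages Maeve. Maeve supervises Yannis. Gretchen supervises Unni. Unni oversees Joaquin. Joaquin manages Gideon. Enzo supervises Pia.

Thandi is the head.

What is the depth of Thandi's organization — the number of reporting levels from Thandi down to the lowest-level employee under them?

7

The longest chain under Thandi runs Thandi → Bea → Ximena → Ronan → Gretchen → Unni → Joaquin → Gideon, which is 7 levels below Thandi.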